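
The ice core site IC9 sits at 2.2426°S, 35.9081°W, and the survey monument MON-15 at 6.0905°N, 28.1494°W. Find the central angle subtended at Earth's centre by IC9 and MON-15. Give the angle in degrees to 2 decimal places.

11.38°

Δφ = 8.3331°,  Δλ = 7.7587°
a = sin²(Δφ/2) + cos φ₁ cos φ₂ sin²(Δλ/2) = 0.009827
c = 2·arcsin(√a) = 0.198587 rad = 11.3782°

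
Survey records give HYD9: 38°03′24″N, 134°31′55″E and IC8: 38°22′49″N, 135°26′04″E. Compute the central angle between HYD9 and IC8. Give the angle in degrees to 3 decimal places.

0.779°

HYD9: φ = +38.05667°, λ = +134.53194°
IC8: φ = +38.38028°, λ = +135.43444°
Δφ = 0.3236°,  Δλ = 0.9025°
a = sin²(Δφ/2) + cos φ₁ cos φ₂ sin²(Δλ/2) = 0.000046
c = 2·arcsin(√a) = 0.013603 rad = 0.7794°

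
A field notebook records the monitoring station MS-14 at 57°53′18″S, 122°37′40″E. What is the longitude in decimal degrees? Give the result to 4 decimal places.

122° + 37′/60 + 40″/3600 = 122 + 0.61667 + 0.01111 = 122.6278°

122.6278°E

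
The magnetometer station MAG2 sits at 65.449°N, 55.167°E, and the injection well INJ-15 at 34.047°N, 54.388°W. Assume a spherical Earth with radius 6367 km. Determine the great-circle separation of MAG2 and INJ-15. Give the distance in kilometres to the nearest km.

Δφ = -31.4020°,  Δλ = -109.5550°
a = sin²(Δφ/2) + cos φ₁ cos φ₂ sin²(Δλ/2) = 0.302989
c = 2·arcsin(√a) = 1.165793 rad = 66.7950°
d = R·c = 6367 × 1.165793 = 7422.6 km

7423 km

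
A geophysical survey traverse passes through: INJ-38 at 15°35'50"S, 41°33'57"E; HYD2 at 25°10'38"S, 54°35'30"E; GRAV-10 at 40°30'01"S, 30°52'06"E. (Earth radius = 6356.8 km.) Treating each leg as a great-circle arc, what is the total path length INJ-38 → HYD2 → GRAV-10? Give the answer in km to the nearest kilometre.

INJ-38: φ = -15.59722°, λ = +41.56583°
HYD2: φ = -25.17722°, λ = +54.59167°
GRAV-10: φ = -40.50028°, λ = +30.86833°
INJ-38→HYD2: c = 0.270547 rad, d = 1719.81 km
HYD2→GRAV-10: c = 0.436349 rad, d = 2773.78 km
Total = 1719.81 + 2773.78 = 4493.60 km

4494 km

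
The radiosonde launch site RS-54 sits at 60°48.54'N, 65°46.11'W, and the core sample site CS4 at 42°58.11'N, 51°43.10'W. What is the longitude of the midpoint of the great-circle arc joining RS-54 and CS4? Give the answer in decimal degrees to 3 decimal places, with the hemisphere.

57.331°W

RS-54: φ = +60.80900°, λ = -65.76850°
CS4: φ = +42.96850°, λ = -51.71833°
Bx = cos φ₂ cos Δλ = 0.709838,  By = cos φ₂ sin Δλ = 0.177643
φₘ = atan2(sin φ₁ + sin φ₂, √((cos φ₁ + Bx)² + By²)) = 52.08979°
λₘ = λ₁ + atan2(By, cos φ₁ + Bx) = -57.33093°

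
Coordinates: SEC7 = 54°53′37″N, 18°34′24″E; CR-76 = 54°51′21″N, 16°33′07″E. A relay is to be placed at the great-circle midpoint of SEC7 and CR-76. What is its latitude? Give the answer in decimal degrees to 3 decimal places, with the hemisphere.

SEC7: φ = +54.89361°, λ = +18.57333°
CR-76: φ = +54.85583°, λ = +16.55194°
Bx = cos φ₂ cos Δλ = 0.575278,  By = cos φ₂ sin Δλ = -0.020304
φₘ = atan2(sin φ₁ + sin φ₂, √((cos φ₁ + Bx)² + By²)) = 54.87892°
λₘ = λ₁ + atan2(By, cos φ₁ + Bx) = 17.56217°

54.879°N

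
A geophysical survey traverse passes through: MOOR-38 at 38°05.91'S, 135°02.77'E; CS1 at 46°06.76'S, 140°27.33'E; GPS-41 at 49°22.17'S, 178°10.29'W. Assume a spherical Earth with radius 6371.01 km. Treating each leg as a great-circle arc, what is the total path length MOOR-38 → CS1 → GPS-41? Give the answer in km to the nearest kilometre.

4072 km

MOOR-38: φ = -38.09850°, λ = +135.04617°
CS1: φ = -46.11267°, λ = +140.45550°
GPS-41: φ = -49.36950°, λ = -178.17150°
MOOR-38→CS1: c = 0.156338 rad, d = 996.03 km
CS1→GPS-41: c = 0.482755 rad, d = 3075.63 km
Total = 996.03 + 3075.63 = 4071.66 km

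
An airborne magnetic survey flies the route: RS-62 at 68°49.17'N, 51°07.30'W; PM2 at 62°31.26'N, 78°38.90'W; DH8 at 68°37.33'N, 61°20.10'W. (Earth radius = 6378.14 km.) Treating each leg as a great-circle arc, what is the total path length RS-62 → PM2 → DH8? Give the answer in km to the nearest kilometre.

RS-62: φ = +68.81950°, λ = -51.12167°
PM2: φ = +62.52100°, λ = -78.64833°
DH8: φ = +68.62217°, λ = -61.33500°
RS-62→PM2: c = 0.223666 rad, d = 1426.57 km
PM2→DH8: c = 0.163184 rad, d = 1040.81 km
Total = 1426.57 + 1040.81 = 2467.38 km

2467 km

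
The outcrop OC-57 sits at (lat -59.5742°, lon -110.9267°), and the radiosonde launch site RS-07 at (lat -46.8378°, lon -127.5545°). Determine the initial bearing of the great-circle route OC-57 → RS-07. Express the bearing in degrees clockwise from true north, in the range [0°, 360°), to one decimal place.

Δλ = -16.6278°
y = sin Δλ · cos φ₂ = -0.195748
x = cos φ₁ sin φ₂ − sin φ₁ cos φ₂ cos Δλ = 0.195800
θ = atan2(y, x) = -44.9923° → 315.0077° (mod 360°)

315.0°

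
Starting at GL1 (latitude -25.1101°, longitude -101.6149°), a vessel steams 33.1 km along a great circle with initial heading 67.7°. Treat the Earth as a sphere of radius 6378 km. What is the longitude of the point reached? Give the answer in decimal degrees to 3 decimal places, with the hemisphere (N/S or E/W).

δ = d/R = 33.1/6378 = 0.005190 rad
φ₂ = arcsin(sin φ₁ cos δ + cos φ₁ sin δ cos θ)
   = arcsin(-0.42436·0.99999 + 0.90549·0.00519·0.37946) = -24.99696°
λ₂ = λ₁ + atan2(sin θ sin δ cos φ₁, cos δ − sin φ₁ sin φ₂) = -101.31136°

101.311°W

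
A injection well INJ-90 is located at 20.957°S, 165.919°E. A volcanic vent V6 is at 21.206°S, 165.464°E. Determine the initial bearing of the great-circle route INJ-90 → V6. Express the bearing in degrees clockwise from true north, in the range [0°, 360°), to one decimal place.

239.5°

Δλ = -0.4550°
y = sin Δλ · cos φ₂ = -0.007403
x = cos φ₁ sin φ₂ − sin φ₁ cos φ₂ cos Δλ = -0.004356
θ = atan2(y, x) = -120.4736° → 239.5264° (mod 360°)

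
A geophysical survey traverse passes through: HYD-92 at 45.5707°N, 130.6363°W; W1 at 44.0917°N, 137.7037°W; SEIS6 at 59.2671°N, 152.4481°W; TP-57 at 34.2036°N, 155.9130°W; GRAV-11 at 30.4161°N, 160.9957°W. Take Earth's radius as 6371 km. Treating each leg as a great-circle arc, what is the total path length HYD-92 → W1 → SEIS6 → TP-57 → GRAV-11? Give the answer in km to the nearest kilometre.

HYD-92→W1: c = 0.091171 rad, d = 580.85 km
W1→SEIS6: c = 0.307667 rad, d = 1960.15 km
SEIS6→TP-57: c = 0.439261 rad, d = 2798.53 km
TP-57→GRAV-11: c = 0.099927 rad, d = 636.64 km
Total = 580.85 + 1960.15 + 2798.53 + 636.64 = 5976.17 km

5976 km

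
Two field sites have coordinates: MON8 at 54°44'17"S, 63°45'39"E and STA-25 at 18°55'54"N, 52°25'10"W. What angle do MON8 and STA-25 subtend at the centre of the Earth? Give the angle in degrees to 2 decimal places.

120.39°

MON8: φ = -54.73806°, λ = +63.76083°
STA-25: φ = +18.93167°, λ = -52.41944°
Δφ = 73.6697°,  Δλ = -116.1803°
a = sin²(Δφ/2) + cos φ₁ cos φ₂ sin²(Δλ/2) = 0.752922
c = 2·arcsin(√a) = 2.101156 rad = 120.3874°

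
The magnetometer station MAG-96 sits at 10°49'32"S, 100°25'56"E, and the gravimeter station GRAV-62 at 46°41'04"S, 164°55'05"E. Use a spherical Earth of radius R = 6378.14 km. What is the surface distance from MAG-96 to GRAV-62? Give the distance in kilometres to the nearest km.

MAG-96: φ = -10.82556°, λ = +100.43222°
GRAV-62: φ = -46.68444°, λ = +164.91806°
Δφ = -35.8589°,  Δλ = 64.4858°
a = sin²(Δφ/2) + cos φ₁ cos φ₂ sin²(Δλ/2) = 0.286557
c = 2·arcsin(√a) = 1.129749 rad = 64.7299°
d = R·c = 6378.14 × 1.129749 = 7205.7 km

7206 km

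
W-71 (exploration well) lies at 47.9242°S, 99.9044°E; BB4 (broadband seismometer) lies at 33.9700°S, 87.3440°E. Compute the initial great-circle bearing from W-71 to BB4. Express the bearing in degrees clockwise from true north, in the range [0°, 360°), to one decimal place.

Δλ = -12.5604°
y = sin Δλ · cos φ₂ = -0.180353
x = cos φ₁ sin φ₂ − sin φ₁ cos φ₂ cos Δλ = 0.226414
θ = atan2(y, x) = -38.5396° → 321.4604° (mod 360°)

321.5°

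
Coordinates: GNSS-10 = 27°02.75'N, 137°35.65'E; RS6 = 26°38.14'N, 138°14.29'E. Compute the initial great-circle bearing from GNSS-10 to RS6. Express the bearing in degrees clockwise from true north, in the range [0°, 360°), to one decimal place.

125.4°

GNSS-10: φ = +27.04583°, λ = +137.59417°
RS6: φ = +26.63567°, λ = +138.23817°
Δλ = 0.6440°
y = sin Δλ · cos φ₂ = 0.010047
x = cos φ₁ sin φ₂ − sin φ₁ cos φ₂ cos Δλ = -0.007133
θ = atan2(y, x) = 125.3738° → 125.3738° (mod 360°)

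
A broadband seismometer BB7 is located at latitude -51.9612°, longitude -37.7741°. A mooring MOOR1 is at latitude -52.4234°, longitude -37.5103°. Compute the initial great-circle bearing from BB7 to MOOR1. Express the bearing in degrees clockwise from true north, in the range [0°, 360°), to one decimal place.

Δλ = 0.2638°
y = sin Δλ · cos φ₂ = 0.002808
x = cos φ₁ sin φ₂ − sin φ₁ cos φ₂ cos Δλ = -0.008072
θ = atan2(y, x) = 160.8204° → 160.8204° (mod 360°)

160.8°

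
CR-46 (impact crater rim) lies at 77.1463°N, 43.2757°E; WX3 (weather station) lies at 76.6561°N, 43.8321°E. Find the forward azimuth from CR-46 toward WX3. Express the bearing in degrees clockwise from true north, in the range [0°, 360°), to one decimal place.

Δλ = 0.5564°
y = sin Δλ · cos φ₂ = 0.002241
x = cos φ₁ sin φ₂ − sin φ₁ cos φ₂ cos Δλ = -0.008545
θ = atan2(y, x) = 165.3031° → 165.3031° (mod 360°)

165.3°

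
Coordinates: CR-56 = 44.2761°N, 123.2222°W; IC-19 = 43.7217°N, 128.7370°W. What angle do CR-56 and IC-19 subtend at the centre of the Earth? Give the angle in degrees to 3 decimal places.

4.005°

Δφ = -0.5544°,  Δλ = -5.5148°
a = sin²(Δφ/2) + cos φ₁ cos φ₂ sin²(Δλ/2) = 0.001221
c = 2·arcsin(√a) = 0.069898 rad = 4.0048°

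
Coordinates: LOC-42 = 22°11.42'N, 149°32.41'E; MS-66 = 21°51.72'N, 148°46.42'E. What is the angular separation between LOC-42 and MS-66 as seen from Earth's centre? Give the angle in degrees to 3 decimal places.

0.783°

LOC-42: φ = +22.19033°, λ = +149.54017°
MS-66: φ = +21.86200°, λ = +148.77367°
Δφ = -0.3283°,  Δλ = -0.7665°
a = sin²(Δφ/2) + cos φ₁ cos φ₂ sin²(Δλ/2) = 0.000047
c = 2·arcsin(√a) = 0.013661 rad = 0.7827°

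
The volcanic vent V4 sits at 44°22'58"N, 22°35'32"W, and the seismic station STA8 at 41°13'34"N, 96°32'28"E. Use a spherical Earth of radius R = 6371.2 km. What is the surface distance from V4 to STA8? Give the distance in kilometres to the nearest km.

V4: φ = +44.38278°, λ = -22.59222°
STA8: φ = +41.22611°, λ = +96.54111°
Δφ = -3.1567°,  Δλ = 119.1333°
a = sin²(Δφ/2) + cos φ₁ cos φ₂ sin²(Δλ/2) = 0.400365
c = 2·arcsin(√a) = 1.370184 rad = 78.5058°
d = R·c = 6371.2 × 1.370184 = 8729.7 km

8730 km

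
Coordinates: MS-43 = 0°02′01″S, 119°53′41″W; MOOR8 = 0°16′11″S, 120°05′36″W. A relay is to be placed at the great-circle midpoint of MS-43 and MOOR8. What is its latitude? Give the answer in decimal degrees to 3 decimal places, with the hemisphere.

0.152°S

MS-43: φ = -0.03361°, λ = -119.89472°
MOOR8: φ = -0.26972°, λ = -120.09333°
Bx = cos φ₂ cos Δλ = 0.999983,  By = cos φ₂ sin Δλ = -0.003466
φₘ = atan2(sin φ₁ + sin φ₂, √((cos φ₁ + Bx)² + By²)) = -0.15167°
λₘ = λ₁ + atan2(By, cos φ₁ + Bx) = -119.99403°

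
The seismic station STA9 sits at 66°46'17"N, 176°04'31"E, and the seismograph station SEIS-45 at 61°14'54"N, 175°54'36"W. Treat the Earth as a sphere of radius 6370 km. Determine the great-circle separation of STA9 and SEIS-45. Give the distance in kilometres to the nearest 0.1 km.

726.4 km

STA9: φ = +66.77139°, λ = +176.07528°
SEIS-45: φ = +61.24833°, λ = -175.91000°
Δφ = -5.5231°,  Δλ = 8.0147°
a = sin²(Δφ/2) + cos φ₁ cos φ₂ sin²(Δλ/2) = 0.003248
c = 2·arcsin(√a) = 0.114040 rad = 6.5340°
d = R·c = 6370 × 0.114040 = 726.4 km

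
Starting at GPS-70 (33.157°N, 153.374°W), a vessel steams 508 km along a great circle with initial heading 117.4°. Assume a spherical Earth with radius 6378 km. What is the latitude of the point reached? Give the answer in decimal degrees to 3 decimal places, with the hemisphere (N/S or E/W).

30.967°N

δ = d/R = 508/6378 = 0.079649 rad
φ₂ = arcsin(sin φ₁ cos δ + cos φ₁ sin δ cos θ)
   = arcsin(0.54694·0.99683 + 0.83718·0.07956·-0.46020) = 30.96721°
λ₂ = λ₁ + atan2(sin θ sin δ cos φ₁, cos δ − sin φ₁ sin φ₂) = -148.64855°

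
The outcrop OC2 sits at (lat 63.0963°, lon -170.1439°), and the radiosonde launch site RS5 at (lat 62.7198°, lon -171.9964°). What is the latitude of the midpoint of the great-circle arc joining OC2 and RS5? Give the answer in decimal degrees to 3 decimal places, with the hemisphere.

62.911°N

Bx = cos φ₂ cos Δλ = 0.458103,  By = cos φ₂ sin Δλ = -0.014817
φₘ = atan2(sin φ₁ + sin φ₂, √((cos φ₁ + Bx)² + By²)) = 62.91109°
λₘ = λ₁ + atan2(By, cos φ₁ + Bx) = -171.07610°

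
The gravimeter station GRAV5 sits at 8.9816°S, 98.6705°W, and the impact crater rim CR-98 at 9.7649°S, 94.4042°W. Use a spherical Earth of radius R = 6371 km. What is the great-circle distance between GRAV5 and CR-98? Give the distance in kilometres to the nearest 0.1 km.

Δφ = -0.7833°,  Δλ = 4.2663°
a = sin²(Δφ/2) + cos φ₁ cos φ₂ sin²(Δλ/2) = 0.001395
c = 2·arcsin(√a) = 0.074727 rad = 4.2815°
d = R·c = 6371 × 0.074727 = 476.1 km

476.1 km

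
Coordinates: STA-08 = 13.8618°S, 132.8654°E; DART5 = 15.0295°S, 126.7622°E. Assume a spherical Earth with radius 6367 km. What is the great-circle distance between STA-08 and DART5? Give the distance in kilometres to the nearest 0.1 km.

669.4 km

Δφ = -1.1677°,  Δλ = -6.1032°
a = sin²(Δφ/2) + cos φ₁ cos φ₂ sin²(Δλ/2) = 0.002761
c = 2·arcsin(√a) = 0.105142 rad = 6.0242°
d = R·c = 6367 × 0.105142 = 669.4 km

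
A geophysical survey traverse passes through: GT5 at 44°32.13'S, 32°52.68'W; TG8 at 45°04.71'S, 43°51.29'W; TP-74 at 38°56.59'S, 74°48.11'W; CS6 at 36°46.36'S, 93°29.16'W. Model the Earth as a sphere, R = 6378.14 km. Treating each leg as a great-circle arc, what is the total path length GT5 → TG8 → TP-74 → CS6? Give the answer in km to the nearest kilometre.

5157 km

GT5: φ = -44.53550°, λ = -32.87800°
TG8: φ = -45.07850°, λ = -43.85483°
TP-74: φ = -38.94317°, λ = -74.80183°
CS6: φ = -36.77267°, λ = -93.48600°
GT5→TG8: c = 0.136149 rad, d = 868.38 km
TG8→TP-74: c = 0.412583 rad, d = 2631.51 km
TP-74→CS6: c = 0.259769 rad, d = 1656.84 km
Total = 868.38 + 2631.51 + 1656.84 = 5156.73 km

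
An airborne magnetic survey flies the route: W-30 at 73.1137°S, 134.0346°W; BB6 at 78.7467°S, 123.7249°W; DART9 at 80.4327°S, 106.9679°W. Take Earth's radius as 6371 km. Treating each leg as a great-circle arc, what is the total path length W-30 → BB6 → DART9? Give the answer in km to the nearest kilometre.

1067 km

W-30→BB6: c = 0.107235 rad, d = 683.19 km
BB6→DART9: c = 0.060179 rad, d = 383.40 km
Total = 683.19 + 383.40 = 1066.60 km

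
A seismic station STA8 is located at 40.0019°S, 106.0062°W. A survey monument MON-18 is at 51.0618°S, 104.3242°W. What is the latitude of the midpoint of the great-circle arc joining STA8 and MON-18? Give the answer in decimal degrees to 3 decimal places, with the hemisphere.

Bx = cos φ₂ cos Δλ = 0.628211,  By = cos φ₂ sin Δλ = 0.018447
φₘ = atan2(sin φ₁ + sin φ₂, √((cos φ₁ + Bx)² + By²)) = -45.53491°
λₘ = λ₁ + atan2(By, cos φ₁ + Bx) = -105.24815°

45.535°S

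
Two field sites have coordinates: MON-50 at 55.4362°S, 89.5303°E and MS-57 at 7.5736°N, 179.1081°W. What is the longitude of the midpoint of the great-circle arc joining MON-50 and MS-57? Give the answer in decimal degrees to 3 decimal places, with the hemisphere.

150.776°E

Bx = cos φ₂ cos Δλ = -0.023555,  By = cos φ₂ sin Δλ = 0.990996
φₘ = atan2(sin φ₁ + sin φ₂, √((cos φ₁ + Bx)² + By²)) = -31.46305°
λₘ = λ₁ + atan2(By, cos φ₁ + Bx) = 150.77633°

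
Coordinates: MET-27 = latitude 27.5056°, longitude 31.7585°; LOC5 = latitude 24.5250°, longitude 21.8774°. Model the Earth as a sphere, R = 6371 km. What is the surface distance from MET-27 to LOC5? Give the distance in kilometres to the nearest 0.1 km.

1041.1 km

Δφ = -2.9806°,  Δλ = -9.8811°
a = sin²(Δφ/2) + cos φ₁ cos φ₂ sin²(Δλ/2) = 0.006662
c = 2·arcsin(√a) = 0.163418 rad = 9.3632°
d = R·c = 6371 × 0.163418 = 1041.1 km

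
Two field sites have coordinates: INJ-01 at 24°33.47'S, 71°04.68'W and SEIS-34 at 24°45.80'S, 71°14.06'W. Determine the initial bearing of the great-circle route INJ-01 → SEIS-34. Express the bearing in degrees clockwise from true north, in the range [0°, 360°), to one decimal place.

INJ-01: φ = -24.55783°, λ = -71.07800°
SEIS-34: φ = -24.76333°, λ = -71.23433°
Δλ = -0.1563°
y = sin Δλ · cos φ₂ = -0.002478
x = cos φ₁ sin φ₂ − sin φ₁ cos φ₂ cos Δλ = -0.003588
θ = atan2(y, x) = -145.3741° → 214.6259° (mod 360°)

214.6°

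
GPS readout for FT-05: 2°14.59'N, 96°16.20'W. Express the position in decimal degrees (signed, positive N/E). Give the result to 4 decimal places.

+2.2432°, -96.2700°

lat: 2.2432° N → +2.2432°
lon: 96.2700° W → -96.2700°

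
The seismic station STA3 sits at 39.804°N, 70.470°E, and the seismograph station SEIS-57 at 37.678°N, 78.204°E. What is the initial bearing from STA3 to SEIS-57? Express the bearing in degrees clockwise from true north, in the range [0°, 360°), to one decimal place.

107.0°

Δλ = 7.7340°
y = sin Δλ · cos φ₂ = 0.106510
x = cos φ₁ sin φ₂ − sin φ₁ cos φ₂ cos Δλ = -0.032488
θ = atan2(y, x) = 106.9631° → 106.9631° (mod 360°)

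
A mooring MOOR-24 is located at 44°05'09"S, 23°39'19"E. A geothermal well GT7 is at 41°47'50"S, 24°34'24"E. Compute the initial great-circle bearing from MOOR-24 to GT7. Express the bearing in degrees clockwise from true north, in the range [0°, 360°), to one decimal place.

MOOR-24: φ = -44.08583°, λ = +23.65528°
GT7: φ = -41.79722°, λ = +24.57333°
Δλ = 0.9181°
y = sin Δλ · cos φ₂ = 0.011945
x = cos φ₁ sin φ₂ − sin φ₁ cos φ₂ cos Δλ = 0.039867
θ = atan2(y, x) = 16.6793° → 16.6793° (mod 360°)

16.7°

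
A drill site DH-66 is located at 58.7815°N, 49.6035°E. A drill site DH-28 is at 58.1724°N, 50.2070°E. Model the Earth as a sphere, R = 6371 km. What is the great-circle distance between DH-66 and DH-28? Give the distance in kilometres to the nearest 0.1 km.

76.3 km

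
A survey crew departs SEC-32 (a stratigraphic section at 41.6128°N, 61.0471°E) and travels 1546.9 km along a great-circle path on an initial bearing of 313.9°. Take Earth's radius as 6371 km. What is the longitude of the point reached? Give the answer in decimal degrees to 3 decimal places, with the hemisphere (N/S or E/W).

δ = d/R = 1546.9/6371 = 0.242803 rad
φ₂ = arcsin(sin φ₁ cos δ + cos φ₁ sin δ cos θ)
   = arcsin(0.66409·0.97067 + 0.74765·0.24042·0.69340) = 50.28706°
λ₂ = λ₁ + atan2(sin θ sin δ cos φ₁, cos δ − sin φ₁ sin φ₂) = 45.31539°

45.315°E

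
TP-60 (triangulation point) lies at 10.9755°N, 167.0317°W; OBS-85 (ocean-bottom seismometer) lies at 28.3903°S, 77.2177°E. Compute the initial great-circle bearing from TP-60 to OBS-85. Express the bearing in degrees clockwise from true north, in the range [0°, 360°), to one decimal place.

Δλ = -115.7506°
y = sin Δλ · cos φ₂ = -0.792366
x = cos φ₁ sin φ₂ − sin φ₁ cos φ₂ cos Δλ = -0.394011
θ = atan2(y, x) = -116.4393° → 243.5607° (mod 360°)

243.6°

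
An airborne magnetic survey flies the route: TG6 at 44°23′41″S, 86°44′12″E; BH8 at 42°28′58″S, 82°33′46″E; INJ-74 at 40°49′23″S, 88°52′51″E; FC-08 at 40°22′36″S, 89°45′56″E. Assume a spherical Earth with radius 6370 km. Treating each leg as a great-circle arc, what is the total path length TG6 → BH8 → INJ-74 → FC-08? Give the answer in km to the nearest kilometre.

TG6: φ = -44.39472°, λ = +86.73667°
BH8: φ = -42.48278°, λ = +82.56278°
INJ-74: φ = -40.82306°, λ = +88.88083°
FC-08: φ = -40.37667°, λ = +89.76556°
TG6→BH8: c = 0.062530 rad, d = 398.31 km
BH8→INJ-74: c = 0.087310 rad, d = 556.16 km
INJ-74→FC-08: c = 0.014077 rad, d = 89.67 km
Total = 398.31 + 556.16 + 89.67 = 1044.15 km

1044 km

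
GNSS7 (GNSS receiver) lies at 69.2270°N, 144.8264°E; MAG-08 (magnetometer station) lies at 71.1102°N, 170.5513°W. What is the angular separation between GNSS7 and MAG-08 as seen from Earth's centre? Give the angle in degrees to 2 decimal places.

14.90°

Δφ = 1.8832°,  Δλ = 44.6223°
a = sin²(Δφ/2) + cos φ₁ cos φ₂ sin²(Δλ/2) = 0.016819
c = 2·arcsin(√a) = 0.260107 rad = 14.9030°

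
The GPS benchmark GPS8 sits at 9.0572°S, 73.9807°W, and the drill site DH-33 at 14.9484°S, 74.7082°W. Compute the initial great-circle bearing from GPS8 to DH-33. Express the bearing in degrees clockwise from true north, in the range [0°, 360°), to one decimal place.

Δλ = -0.7275°
y = sin Δλ · cos φ₂ = -0.012267
x = cos φ₁ sin φ₂ − sin φ₁ cos φ₂ cos Δλ = -0.102652
θ = atan2(y, x) = -173.1853° → 186.8147° (mod 360°)

186.8°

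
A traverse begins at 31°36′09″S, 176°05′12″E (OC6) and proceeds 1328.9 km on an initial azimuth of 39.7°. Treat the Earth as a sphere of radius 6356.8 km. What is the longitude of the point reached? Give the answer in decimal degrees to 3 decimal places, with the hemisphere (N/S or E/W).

OC6: φ = -31.60250°, λ = +176.08667°
δ = d/R = 1328.9/6356.8 = 0.209052 rad
φ₂ = arcsin(sin φ₁ cos δ + cos φ₁ sin δ cos θ)
   = arcsin(-0.52402·0.97823 + 0.85170·0.20753·0.76940) = -22.12435°
λ₂ = λ₁ + atan2(sin θ sin δ cos φ₁, cos δ − sin φ₁ sin φ₂) = -175.68596°

175.686°W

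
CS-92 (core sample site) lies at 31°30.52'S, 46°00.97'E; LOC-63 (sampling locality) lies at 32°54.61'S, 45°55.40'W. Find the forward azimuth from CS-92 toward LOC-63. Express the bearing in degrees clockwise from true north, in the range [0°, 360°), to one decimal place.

CS-92: φ = -31.50867°, λ = +46.01617°
LOC-63: φ = -32.91017°, λ = -45.92333°
Δλ = -91.9395°
y = sin Δλ · cos φ₂ = -0.839043
x = cos φ₁ sin φ₂ − sin φ₁ cos φ₂ cos Δλ = -0.478066
θ = atan2(y, x) = -119.6734° → 240.3266° (mod 360°)

240.3°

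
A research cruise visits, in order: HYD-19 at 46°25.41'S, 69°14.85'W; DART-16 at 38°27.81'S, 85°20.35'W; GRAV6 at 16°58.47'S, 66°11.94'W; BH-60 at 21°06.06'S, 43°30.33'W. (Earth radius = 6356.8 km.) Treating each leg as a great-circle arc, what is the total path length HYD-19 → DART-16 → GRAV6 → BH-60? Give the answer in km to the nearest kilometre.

7025 km

HYD-19: φ = -46.42350°, λ = -69.24750°
DART-16: φ = -38.46350°, λ = -85.33917°
GRAV6: φ = -16.97450°, λ = -66.19900°
BH-60: φ = -21.10100°, λ = -43.50550°
HYD-19→DART-16: c = 0.248764 rad, d = 1581.34 km
DART-16→GRAV6: c = 0.475446 rad, d = 3022.32 km
GRAV6→BH-60: c = 0.380909 rad, d = 2421.36 km
Total = 1581.34 + 3022.32 + 2421.36 = 7025.02 km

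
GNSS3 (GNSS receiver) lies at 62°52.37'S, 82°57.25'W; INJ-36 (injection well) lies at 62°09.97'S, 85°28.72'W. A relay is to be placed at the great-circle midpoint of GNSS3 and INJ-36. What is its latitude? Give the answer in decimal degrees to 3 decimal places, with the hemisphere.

62.525°S

GNSS3: φ = -62.87283°, λ = -82.95417°
INJ-36: φ = -62.16617°, λ = -85.47867°
Bx = cos φ₂ cos Δλ = 0.466456,  By = cos φ₂ sin Δλ = -0.020566
φₘ = atan2(sin φ₁ + sin φ₂, √((cos φ₁ + Bx)² + By²)) = -62.52519°
λₘ = λ₁ + atan2(By, cos φ₁ + Bx) = -84.23138°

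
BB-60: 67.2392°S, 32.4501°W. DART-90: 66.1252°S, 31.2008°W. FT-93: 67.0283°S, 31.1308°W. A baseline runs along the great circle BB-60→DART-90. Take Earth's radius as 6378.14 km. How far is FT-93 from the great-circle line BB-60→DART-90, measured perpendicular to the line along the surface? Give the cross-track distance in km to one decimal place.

δ₁₃ = central angle BB-60→FT-93 = 0.009675 rad  (haversine)
θ₁₃ = bearing BB-60→FT-93 = 68.247°,  θ₁₂ = bearing BB-60→DART-90 = 24.512°
dₓₜ = R·arcsin(sin δ₁₃ · sin(θ₁₃ − θ₁₂)) = 6378.14·arcsin(0.00967·sin(43.735°)) = 42.660 km
|dₓₜ| = 42.660 km

42.7 km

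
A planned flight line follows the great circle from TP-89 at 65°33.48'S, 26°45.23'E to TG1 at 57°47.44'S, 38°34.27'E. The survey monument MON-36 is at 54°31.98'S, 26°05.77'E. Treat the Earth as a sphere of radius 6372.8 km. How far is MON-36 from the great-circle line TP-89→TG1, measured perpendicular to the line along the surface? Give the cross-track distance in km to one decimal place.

836.3 km

TP-89: φ = -65.55800°, λ = +26.75383°
TG1: φ = -57.79067°, λ = +38.57117°
MON-36: φ = -54.53300°, λ = +26.09617°
δ₁₃ = central angle TP-89→MON-36 = 0.192505 rad  (haversine)
θ₁₃ = bearing TP-89→MON-36 = 358.005°,  θ₁₂ = bearing TP-89→TG1 = 41.160°
dₓₜ = R·arcsin(sin δ₁₃ · sin(θ₁₃ − θ₁₂)) = 6372.8·arcsin(0.19132·sin(316.845°)) = -836.318 km
|dₓₜ| = 836.318 km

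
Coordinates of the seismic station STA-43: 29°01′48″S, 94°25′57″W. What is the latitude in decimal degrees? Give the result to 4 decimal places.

29° + 1′/60 + 48″/3600 = 29 + 0.01667 + 0.01333 = 29.0300°

29.0300°S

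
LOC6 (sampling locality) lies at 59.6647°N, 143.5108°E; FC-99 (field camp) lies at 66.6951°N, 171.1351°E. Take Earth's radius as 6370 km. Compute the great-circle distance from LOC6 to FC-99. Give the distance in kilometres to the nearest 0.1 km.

1572.0 km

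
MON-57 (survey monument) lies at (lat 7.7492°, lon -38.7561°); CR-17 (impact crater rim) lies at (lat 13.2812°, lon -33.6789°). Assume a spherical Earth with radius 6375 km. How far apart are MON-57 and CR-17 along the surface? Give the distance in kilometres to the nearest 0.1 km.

828.9 km

Δφ = 5.5320°,  Δλ = 5.0772°
a = sin²(Δφ/2) + cos φ₁ cos φ₂ sin²(Δλ/2) = 0.004221
c = 2·arcsin(√a) = 0.130025 rad = 7.4499°
d = R·c = 6375 × 0.130025 = 828.9 km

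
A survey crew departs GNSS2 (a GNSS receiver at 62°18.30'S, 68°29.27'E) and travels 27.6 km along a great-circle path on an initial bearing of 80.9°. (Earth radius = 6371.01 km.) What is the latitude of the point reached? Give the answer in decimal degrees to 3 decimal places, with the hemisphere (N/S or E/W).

GNSS2: φ = -62.30500°, λ = +68.48783°
δ = d/R = 27.6/6371.01 = 0.004332 rad
φ₂ = arcsin(sin φ₁ cos δ + cos φ₁ sin δ cos θ)
   = arcsin(-0.88543·0.99999 + 0.46476·0.00433·0.15816) = -62.26475°
λ₂ = λ₁ + atan2(sin θ sin δ cos φ₁, cos δ − sin φ₁ sin φ₂) = 69.01447°

62.265°S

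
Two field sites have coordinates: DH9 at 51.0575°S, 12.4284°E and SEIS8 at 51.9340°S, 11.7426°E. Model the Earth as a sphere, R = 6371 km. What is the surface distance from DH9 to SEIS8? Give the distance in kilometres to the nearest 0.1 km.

Δφ = -0.8765°,  Δλ = -0.6858°
a = sin²(Δφ/2) + cos φ₁ cos φ₂ sin²(Δλ/2) = 0.000072
c = 2·arcsin(√a) = 0.017016 rad = 0.9749°
d = R·c = 6371 × 0.017016 = 108.4 km

108.4 km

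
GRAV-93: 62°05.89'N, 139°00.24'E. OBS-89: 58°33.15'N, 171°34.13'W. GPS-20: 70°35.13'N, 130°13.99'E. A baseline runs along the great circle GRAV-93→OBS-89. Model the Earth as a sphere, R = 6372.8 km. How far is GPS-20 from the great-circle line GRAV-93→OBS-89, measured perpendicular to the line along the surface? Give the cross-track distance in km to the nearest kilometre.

1016 km

GRAV-93: φ = +62.09817°, λ = +139.00400°
OBS-89: φ = +58.55250°, λ = -171.56883°
GPS-20: φ = +70.58550°, λ = +130.23317°
δ₁₃ = central angle GRAV-93→GPS-20 = 0.159986 rad  (haversine)
θ₁₃ = bearing GRAV-93→GPS-20 = 341.448°,  θ₁₂ = bearing GRAV-93→OBS-89 = 75.927°
dₓₜ = R·arcsin(sin δ₁₃ · sin(θ₁₃ − θ₁₂)) = 6372.8·arcsin(0.15930·sin(265.521°)) = -1016.416 km
|dₓₜ| = 1016.416 km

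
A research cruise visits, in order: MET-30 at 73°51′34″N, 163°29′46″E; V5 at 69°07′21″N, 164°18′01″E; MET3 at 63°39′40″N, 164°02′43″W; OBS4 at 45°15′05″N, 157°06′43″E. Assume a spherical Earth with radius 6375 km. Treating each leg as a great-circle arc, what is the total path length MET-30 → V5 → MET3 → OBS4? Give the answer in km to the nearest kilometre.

MET-30: φ = +73.85944°, λ = +163.49611°
V5: φ = +69.12250°, λ = +164.30028°
MET3: φ = +63.66111°, λ = -164.04528°
OBS4: φ = +45.25139°, λ = +157.11194°
MET-30→V5: c = 0.082793 rad, d = 527.81 km
V5→MET3: c = 0.237464 rad, d = 1513.83 km
MET3→OBS4: c = 0.495455 rad, d = 3158.52 km
Total = 527.81 + 1513.83 + 3158.52 = 5200.17 km

5200 km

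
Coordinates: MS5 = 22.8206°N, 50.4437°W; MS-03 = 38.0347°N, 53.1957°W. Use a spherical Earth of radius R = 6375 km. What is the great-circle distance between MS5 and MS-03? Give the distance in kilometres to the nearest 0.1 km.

Δφ = 15.2141°,  Δλ = -2.7520°
a = sin²(Δφ/2) + cos φ₁ cos φ₂ sin²(Δλ/2) = 0.017943
c = 2·arcsin(√a) = 0.268708 rad = 15.3958°
d = R·c = 6375 × 0.268708 = 1713.0 km

1713.0 km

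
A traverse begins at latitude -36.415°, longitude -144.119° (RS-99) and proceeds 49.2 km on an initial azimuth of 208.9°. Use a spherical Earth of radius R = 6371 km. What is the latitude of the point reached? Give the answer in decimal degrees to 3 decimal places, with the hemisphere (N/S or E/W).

δ = d/R = 49.2/6371 = 0.007722 rad
φ₂ = arcsin(sin φ₁ cos δ + cos φ₁ sin δ cos θ)
   = arcsin(-0.59363·0.99997 + 0.80474·0.00772·-0.87546) = -36.80207°
λ₂ = λ₁ + atan2(sin θ sin δ cos φ₁, cos δ − sin φ₁ sin φ₂) = -144.38606°

36.802°S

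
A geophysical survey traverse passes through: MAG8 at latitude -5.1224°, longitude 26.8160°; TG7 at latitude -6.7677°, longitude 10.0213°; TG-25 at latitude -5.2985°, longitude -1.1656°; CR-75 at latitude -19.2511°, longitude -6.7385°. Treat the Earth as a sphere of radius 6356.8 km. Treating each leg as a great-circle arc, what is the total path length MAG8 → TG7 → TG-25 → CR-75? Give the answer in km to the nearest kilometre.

4768 km

MAG8→TG7: c = 0.292936 rad, d = 1862.13 km
TG7→TG-25: c = 0.195844 rad, d = 1244.94 km
TG-25→CR-75: c = 0.261310 rad, d = 1661.10 km
Total = 1862.13 + 1244.94 + 1661.10 = 4768.17 km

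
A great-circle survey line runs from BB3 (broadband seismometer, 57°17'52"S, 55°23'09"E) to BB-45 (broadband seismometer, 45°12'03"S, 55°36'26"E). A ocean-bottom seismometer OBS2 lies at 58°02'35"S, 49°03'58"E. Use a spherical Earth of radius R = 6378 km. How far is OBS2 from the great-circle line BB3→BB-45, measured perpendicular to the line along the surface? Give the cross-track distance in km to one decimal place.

370.5 km

BB3: φ = -57.29778°, λ = +55.38583°
BB-45: φ = -45.20083°, λ = +55.60722°
OBS2: φ = -58.04306°, λ = +49.06611°
δ₁₃ = central angle BB3→OBS2 = 0.060380 rad  (haversine)
θ₁₃ = bearing BB3→OBS2 = 254.906°,  θ₁₂ = bearing BB3→BB-45 = 0.744°
dₓₜ = R·arcsin(sin δ₁₃ · sin(θ₁₃ − θ₁₂)) = 6378·arcsin(0.06034·sin(254.162°)) = -370.467 km
|dₓₜ| = 370.467 km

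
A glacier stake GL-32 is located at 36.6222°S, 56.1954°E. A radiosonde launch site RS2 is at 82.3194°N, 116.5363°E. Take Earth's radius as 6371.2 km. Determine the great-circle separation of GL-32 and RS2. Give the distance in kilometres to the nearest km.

13628 km

Δφ = 118.9416°,  Δλ = 60.3409°
a = sin²(Δφ/2) + cos φ₁ cos φ₂ sin²(Δλ/2) = 0.769052
c = 2·arcsin(√a) = 2.138983 rad = 122.5547°
d = R·c = 6371.2 × 2.138983 = 13627.9 km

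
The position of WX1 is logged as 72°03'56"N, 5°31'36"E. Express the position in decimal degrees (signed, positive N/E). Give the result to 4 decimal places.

lat: 72.0656° N → +72.0656°
lon: 5.5267° E → +5.5267°

+72.0656°, +5.5267°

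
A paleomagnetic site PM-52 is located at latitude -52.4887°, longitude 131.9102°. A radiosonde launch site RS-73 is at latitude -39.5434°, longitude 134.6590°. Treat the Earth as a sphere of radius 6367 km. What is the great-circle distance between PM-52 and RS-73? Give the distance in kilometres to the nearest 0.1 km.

1453.8 km

Δφ = 12.9453°,  Δλ = 2.7488°
a = sin²(Δφ/2) + cos φ₁ cos φ₂ sin²(Δλ/2) = 0.012978
c = 2·arcsin(√a) = 0.228337 rad = 13.0828°
d = R·c = 6367 × 0.228337 = 1453.8 km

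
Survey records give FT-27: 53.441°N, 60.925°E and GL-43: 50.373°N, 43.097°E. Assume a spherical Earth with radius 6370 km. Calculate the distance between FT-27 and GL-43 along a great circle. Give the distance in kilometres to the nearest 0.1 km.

1265.7 km

Δφ = -3.0680°,  Δλ = -17.8280°
a = sin²(Δφ/2) + cos φ₁ cos φ₂ sin²(Δλ/2) = 0.009838
c = 2·arcsin(√a) = 0.198700 rad = 11.3847°
d = R·c = 6370 × 0.198700 = 1265.7 km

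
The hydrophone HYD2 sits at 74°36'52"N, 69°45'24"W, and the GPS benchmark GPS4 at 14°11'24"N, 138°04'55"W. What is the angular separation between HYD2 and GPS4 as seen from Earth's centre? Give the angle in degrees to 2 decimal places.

70.65°

HYD2: φ = +74.61444°, λ = -69.75667°
GPS4: φ = +14.19000°, λ = -138.08194°
Δφ = -60.4244°,  Δλ = -68.3253°
a = sin²(Δφ/2) + cos φ₁ cos φ₂ sin²(Δλ/2) = 0.334323
c = 2·arcsin(√a) = 1.233059 rad = 70.6491°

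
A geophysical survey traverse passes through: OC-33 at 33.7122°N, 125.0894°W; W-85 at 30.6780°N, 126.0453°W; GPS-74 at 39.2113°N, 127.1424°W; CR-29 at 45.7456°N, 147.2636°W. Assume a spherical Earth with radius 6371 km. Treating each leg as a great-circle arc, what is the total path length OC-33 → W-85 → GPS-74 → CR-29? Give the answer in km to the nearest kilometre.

OC-33→W-85: c = 0.054806 rad, d = 349.17 km
W-85→GPS-74: c = 0.149755 rad, d = 954.09 km
GPS-74→CR-29: c = 0.281992 rad, d = 1796.57 km
Total = 349.17 + 954.09 + 1796.57 = 3099.83 km

3100 km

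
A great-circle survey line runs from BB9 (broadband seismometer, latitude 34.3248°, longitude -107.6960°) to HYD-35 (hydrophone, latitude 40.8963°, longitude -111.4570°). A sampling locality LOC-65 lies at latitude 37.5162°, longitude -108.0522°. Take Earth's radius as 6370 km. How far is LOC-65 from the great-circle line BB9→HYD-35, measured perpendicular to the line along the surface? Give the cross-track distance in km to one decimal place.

111.2 km

δ₁₃ = central angle BB9→LOC-65 = 0.055927 rad  (haversine)
θ₁₃ = bearing BB9→LOC-65 = 354.939°,  θ₁₂ = bearing BB9→HYD-35 = 336.742°
dₓₜ = R·arcsin(sin δ₁₃ · sin(θ₁₃ − θ₁₂)) = 6370·arcsin(0.05590·sin(18.197°)) = 111.204 km
|dₓₜ| = 111.204 km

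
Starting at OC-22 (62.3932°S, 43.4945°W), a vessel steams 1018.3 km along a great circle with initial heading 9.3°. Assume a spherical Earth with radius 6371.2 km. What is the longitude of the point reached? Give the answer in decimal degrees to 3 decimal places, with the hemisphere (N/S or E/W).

δ = d/R = 1018.3/6371.2 = 0.159829 rad
φ₂ = arcsin(sin φ₁ cos δ + cos φ₁ sin δ cos θ)
   = arcsin(-0.88615·0.98725 + 0.46340·0.15915·0.98686) = -53.32859°
λ₂ = λ₁ + atan2(sin θ sin δ cos φ₁, cos δ − sin φ₁ sin φ₂) = -41.02633°

41.026°W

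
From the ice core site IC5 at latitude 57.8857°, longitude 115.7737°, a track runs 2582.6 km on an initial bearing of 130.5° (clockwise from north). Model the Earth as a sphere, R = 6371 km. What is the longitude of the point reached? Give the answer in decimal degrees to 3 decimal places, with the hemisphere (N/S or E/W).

δ = d/R = 2582.6/6371 = 0.405368 rad
φ₂ = arcsin(sin φ₁ cos δ + cos φ₁ sin δ cos θ)
   = arcsin(0.84699·0.91896 + 0.53161·0.39436·-0.64945) = 39.95562°
λ₂ = λ₁ + atan2(sin θ sin δ cos φ₁, cos δ − sin φ₁ sin φ₂) = 138.80290°

138.803°E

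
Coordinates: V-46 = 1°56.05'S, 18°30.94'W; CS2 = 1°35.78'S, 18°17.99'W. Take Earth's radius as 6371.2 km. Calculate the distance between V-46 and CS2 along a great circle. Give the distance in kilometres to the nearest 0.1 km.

V-46: φ = -1.93417°, λ = -18.51567°
CS2: φ = -1.59633°, λ = -18.29983°
Δφ = 0.3378°,  Δλ = 0.2158°
a = sin²(Δφ/2) + cos φ₁ cos φ₂ sin²(Δλ/2) = 0.000012
c = 2·arcsin(√a) = 0.006996 rad = 0.4008°
d = R·c = 6371.2 × 0.006996 = 44.6 km

44.6 km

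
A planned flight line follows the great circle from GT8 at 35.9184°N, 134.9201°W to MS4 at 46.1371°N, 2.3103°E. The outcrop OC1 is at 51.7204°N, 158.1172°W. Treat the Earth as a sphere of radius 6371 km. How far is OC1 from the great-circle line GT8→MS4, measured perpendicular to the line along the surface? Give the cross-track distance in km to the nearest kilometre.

2328 km

δ₁₃ = central angle GT8→OC1 = 0.398489 rad  (haversine)
θ₁₃ = bearing GT8→OC1 = 321.033°,  θ₁₂ = bearing GT8→MS4 = 28.071°
dₓₜ = R·arcsin(sin δ₁₃ · sin(θ₁₃ − θ₁₂)) = 6371·arcsin(0.38803·sin(292.962°)) = -2327.672 km
|dₓₜ| = 2327.672 km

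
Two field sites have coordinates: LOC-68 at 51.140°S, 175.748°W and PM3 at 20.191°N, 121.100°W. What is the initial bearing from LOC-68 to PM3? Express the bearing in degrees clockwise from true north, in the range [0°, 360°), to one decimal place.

50.1°

Δλ = 54.6480°
y = sin Δλ · cos φ₂ = 0.765491
x = cos φ₁ sin φ₂ − sin φ₁ cos φ₂ cos Δλ = 0.639411
θ = atan2(y, x) = 50.1282° → 50.1282° (mod 360°)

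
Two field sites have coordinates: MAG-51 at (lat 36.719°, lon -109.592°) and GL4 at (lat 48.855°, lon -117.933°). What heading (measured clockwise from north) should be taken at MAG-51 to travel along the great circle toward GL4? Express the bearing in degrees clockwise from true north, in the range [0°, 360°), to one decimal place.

336.0°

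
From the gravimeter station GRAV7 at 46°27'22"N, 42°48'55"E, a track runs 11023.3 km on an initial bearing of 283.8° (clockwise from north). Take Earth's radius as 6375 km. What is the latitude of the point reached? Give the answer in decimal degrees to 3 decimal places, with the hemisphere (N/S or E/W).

2.750°N

GRAV7: φ = +46.45611°, λ = +42.81528°
δ = d/R = 11023.3/6375 = 1.729145 rad
φ₂ = arcsin(sin φ₁ cos δ + cos φ₁ sin δ cos θ)
   = arcsin(0.72485·-0.15769 + 0.68891·0.98749·0.23853) = 2.74968°
λ₂ = λ₁ + atan2(sin θ sin δ cos φ₁, cos δ − sin φ₁ sin φ₂) = -63.42654°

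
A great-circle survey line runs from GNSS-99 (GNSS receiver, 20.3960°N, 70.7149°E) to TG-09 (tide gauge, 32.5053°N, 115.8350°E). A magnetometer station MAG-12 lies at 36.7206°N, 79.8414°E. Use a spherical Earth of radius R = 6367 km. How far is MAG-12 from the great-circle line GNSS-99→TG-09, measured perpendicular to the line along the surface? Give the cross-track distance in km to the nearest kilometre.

δ₁₃ = central angle GNSS-99→MAG-12 = 0.317004 rad  (haversine)
θ₁₃ = bearing GNSS-99→MAG-12 = 24.071°,  θ₁₂ = bearing GNSS-99→TG-09 = 63.626°
dₓₜ = R·arcsin(sin δ₁₃ · sin(θ₁₃ − θ₁₂)) = 6367·arcsin(0.31172·sin(-39.556°)) = -1272.389 km
|dₓₜ| = 1272.389 km

1272 km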